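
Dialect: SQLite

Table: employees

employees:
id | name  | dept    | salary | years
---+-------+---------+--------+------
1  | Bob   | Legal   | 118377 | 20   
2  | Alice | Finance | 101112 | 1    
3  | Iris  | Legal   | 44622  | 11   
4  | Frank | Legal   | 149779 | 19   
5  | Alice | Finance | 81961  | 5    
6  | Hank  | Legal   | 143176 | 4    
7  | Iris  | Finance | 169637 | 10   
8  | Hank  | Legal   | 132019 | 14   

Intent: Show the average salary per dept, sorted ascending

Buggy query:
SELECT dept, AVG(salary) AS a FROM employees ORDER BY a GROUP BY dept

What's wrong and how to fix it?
Bug: ORDER BY appears before GROUP BY; SQL clause order requires GROUP BY first

Fix: Move ORDER BY to the end, after GROUP BY

Corrected query:
SELECT dept, AVG(salary) AS a FROM employees GROUP BY dept ORDER BY a

Result:
dept    | a       
--------+---------
Finance | 117570  
Legal   | 117594.6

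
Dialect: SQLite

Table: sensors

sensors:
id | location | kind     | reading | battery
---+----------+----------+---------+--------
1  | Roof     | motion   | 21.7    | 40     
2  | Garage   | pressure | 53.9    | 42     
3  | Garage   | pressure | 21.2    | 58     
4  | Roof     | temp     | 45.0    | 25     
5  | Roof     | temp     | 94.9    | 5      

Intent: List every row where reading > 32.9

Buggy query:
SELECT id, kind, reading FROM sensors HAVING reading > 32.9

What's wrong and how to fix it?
Bug: HAVING filters the output of aggregation, but this query has no GROUP BY and no aggregate functions, so SQLite rejects it (HAVING clause on a non-aggregate query); the condition here is per row

Fix: Replace HAVING with WHERE since the condition applies to individual rows

Corrected query:
SELECT id, kind, reading FROM sensors WHERE reading > 32.9

Result:
id | kind     | reading
---+----------+--------
2  | pressure | 53.9   
4  | temp     | 45     
5  | temp     | 94.9   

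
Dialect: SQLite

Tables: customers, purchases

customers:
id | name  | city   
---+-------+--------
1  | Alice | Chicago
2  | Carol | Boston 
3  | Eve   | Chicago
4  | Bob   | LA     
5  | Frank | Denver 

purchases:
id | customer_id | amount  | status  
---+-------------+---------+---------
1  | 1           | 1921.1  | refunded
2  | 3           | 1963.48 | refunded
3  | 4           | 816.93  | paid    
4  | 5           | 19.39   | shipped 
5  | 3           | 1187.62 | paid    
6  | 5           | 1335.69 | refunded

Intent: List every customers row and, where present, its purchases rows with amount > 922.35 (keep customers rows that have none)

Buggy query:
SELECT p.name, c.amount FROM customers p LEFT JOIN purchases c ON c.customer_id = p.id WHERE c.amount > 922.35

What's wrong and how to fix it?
Bug: Filtering c.amount in WHERE discards the NULL rows produced by LEFT JOIN, turning it into an inner join

Fix: Move the right-table condition into the ON clause so unmatched parents are kept

Corrected query:
SELECT p.name, c.amount FROM customers p LEFT JOIN purchases c ON c.customer_id = p.id AND c.amount > 922.35

Result:
name  | amount 
------+--------
Alice | 1921.1 
Carol | NULL   
Eve   | 1187.62
Eve   | 1963.48
Bob   | NULL   
Frank | 1335.69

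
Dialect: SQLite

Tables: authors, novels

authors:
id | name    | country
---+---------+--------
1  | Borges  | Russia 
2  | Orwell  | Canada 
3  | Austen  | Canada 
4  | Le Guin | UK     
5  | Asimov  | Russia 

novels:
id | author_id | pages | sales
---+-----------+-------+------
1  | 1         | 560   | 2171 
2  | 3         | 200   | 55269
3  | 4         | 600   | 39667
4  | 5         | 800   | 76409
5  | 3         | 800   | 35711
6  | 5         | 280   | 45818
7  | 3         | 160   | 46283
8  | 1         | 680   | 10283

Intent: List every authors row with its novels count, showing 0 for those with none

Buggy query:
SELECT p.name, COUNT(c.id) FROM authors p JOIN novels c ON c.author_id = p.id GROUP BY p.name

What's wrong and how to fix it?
Bug: INNER JOIN drops authors rows that have no matching novels rows

Fix: Use LEFT JOIN so parents without children still appear (COUNT(c.id) gives 0)

Corrected query:
SELECT p.name, COUNT(c.id) FROM authors p LEFT JOIN novels c ON c.author_id = p.id GROUP BY p.name

Result:
name    | COUNT(c.id)
--------+------------
Asimov  | 2          
Austen  | 3          
Borges  | 2          
Le Guin | 1          
Orwell  | 0          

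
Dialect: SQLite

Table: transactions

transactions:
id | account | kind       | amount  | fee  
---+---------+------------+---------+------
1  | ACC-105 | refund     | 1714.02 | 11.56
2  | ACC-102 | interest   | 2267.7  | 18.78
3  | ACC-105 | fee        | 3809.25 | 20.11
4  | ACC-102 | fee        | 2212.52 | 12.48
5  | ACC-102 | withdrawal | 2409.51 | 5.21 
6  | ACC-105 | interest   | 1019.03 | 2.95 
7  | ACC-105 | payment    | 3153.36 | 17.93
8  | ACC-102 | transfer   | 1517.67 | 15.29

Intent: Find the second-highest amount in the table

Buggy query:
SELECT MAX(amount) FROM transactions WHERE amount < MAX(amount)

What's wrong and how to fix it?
Bug: MAX(amount) on the right of the comparison is an aggregate-in-WHERE error

Fix: Compute the overall MAX in a subquery, then take MAX of rows below it

Corrected query:
SELECT MAX(amount) FROM transactions WHERE amount < (SELECT MAX(amount) FROM transactions)

Result:
MAX(amount)
-----------
3153.36    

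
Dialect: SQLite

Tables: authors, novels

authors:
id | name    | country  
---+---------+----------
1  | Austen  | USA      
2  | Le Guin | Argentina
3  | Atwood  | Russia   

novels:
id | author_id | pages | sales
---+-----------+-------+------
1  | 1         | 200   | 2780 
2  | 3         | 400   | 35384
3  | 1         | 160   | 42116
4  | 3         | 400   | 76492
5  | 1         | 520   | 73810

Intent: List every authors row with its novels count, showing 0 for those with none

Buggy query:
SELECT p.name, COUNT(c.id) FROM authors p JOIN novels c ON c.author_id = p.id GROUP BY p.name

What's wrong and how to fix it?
Bug: An inner join excludes parents with zero children

Fix: Switch to LEFT JOIN to retain unmatched parent rows

Corrected query:
SELECT p.name, COUNT(c.id) FROM authors p LEFT JOIN novels c ON c.author_id = p.id GROUP BY p.name

Result:
name    | COUNT(c.id)
--------+------------
Atwood  | 2          
Austen  | 3          
Le Guin | 0          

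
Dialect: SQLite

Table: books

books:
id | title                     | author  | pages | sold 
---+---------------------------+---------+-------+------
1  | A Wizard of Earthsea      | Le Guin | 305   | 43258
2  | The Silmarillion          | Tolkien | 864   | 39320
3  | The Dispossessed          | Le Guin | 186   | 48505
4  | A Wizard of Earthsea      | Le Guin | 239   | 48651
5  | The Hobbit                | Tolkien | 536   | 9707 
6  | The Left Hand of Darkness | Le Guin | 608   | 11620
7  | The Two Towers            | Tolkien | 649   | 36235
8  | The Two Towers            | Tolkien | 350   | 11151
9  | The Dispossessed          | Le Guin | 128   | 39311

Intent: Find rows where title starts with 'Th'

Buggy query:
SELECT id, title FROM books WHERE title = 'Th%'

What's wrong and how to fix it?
Bug: '=' compares the literal string including the % character; pattern matching needs LIKE

Fix: Use LIKE for wildcard pattern matching

Corrected query:
SELECT id, title FROM books WHERE title LIKE 'Th%'

Result:
id | title                    
---+--------------------------
2  | The Silmarillion         
3  | The Dispossessed         
5  | The Hobbit               
6  | The Left Hand of Darkness
7  | The Two Towers           
8  | The Two Towers           
9  | The Dispossessed         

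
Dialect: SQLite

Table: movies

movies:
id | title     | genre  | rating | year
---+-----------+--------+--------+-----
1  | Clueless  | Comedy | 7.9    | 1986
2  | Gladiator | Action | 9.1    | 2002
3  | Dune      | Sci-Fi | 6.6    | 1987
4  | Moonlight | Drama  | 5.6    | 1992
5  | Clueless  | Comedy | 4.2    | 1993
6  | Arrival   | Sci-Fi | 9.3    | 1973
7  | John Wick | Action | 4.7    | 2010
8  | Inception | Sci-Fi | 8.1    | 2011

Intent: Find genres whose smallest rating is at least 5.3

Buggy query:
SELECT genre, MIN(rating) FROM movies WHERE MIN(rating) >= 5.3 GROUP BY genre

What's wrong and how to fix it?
Bug: Aggregates like MIN are computed per group after WHERE runs

Fix: Use HAVING for the per-group MIN condition

Corrected query:
SELECT genre, MIN(rating) FROM movies GROUP BY genre HAVING MIN(rating) >= 5.3

Result:
genre  | MIN(rating)
-------+------------
Drama  | 5.6        
Sci-Fi | 6.6        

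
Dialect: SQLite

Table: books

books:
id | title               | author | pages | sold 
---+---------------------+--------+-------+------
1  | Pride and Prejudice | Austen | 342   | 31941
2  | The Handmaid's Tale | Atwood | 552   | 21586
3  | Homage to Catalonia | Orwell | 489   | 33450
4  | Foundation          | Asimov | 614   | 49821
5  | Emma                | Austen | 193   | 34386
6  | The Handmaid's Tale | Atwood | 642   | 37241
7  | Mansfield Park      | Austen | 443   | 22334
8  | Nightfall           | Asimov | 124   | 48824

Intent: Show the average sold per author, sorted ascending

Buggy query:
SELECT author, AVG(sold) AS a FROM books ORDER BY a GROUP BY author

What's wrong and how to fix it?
Bug: ORDER BY appears before GROUP BY; SQL clause order requires GROUP BY first

Fix: Reorder: SELECT … FROM … GROUP BY … ORDER BY …

Corrected query:
SELECT author, AVG(sold) AS a FROM books GROUP BY author ORDER BY a

Result:
author | a           
-------+-------------
Atwood | 29413.5     
Austen | 29553.666667
Orwell | 33450       
Asimov | 49322.5     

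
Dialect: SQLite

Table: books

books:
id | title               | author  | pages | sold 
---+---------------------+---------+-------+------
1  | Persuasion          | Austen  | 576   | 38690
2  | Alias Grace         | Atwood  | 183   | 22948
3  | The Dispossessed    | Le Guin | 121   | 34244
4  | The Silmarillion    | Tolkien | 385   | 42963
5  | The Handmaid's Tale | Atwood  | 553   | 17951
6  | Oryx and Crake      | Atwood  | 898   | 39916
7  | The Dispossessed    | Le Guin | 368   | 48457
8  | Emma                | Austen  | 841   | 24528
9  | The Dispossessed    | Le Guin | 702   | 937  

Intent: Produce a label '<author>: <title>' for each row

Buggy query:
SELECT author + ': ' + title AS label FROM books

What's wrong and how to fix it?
Bug: '+' is numeric addition; on text columns SQLite converts them to 0 instead of concatenating

Fix: Replace + with || to concatenate text

Corrected query:
SELECT author || ': ' || title AS label FROM books

Result:
label                      
---------------------------
Austen: Persuasion         
Atwood: Alias Grace        
Le Guin: The Dispossessed  
Tolkien: The Silmarillion  
Atwood: The Handmaid's Tale
Atwood: Oryx and Crake     
Le Guin: The Dispossessed  
Austen: Emma               
Le Guin: The Dispossessed  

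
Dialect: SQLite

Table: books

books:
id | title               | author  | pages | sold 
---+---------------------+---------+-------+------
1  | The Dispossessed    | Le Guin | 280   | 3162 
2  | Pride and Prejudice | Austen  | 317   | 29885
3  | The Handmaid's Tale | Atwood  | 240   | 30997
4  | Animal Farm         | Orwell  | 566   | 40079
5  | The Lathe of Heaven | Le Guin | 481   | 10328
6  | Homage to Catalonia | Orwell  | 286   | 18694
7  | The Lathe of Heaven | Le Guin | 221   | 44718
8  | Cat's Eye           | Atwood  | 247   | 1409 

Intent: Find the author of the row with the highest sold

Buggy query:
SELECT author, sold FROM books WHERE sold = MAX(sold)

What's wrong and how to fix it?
Bug: MAX(sold) is an aggregate and cannot be used directly in WHERE

Fix: Use a subquery: WHERE sold = (SELECT MAX(sold) FROM books)

Corrected query:
SELECT author, sold FROM books WHERE sold = (SELECT MAX(sold) FROM books)

Result:
author  | sold 
--------+------
Le Guin | 44718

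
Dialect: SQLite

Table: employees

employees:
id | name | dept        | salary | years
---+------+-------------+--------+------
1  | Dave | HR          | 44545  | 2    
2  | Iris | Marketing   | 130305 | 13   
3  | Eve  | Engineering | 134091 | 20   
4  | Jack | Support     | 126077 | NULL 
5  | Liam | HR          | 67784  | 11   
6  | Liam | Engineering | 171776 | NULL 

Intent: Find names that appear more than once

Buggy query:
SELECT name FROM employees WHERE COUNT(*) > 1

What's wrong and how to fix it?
Bug: WHERE can't reference COUNT(*); aggregates are computed after WHERE

Fix: GROUP BY name, then filter groups with HAVING COUNT(*) > 1

Corrected query:
SELECT name FROM employees GROUP BY name HAVING COUNT(*) > 1

Result:
name
----
Liam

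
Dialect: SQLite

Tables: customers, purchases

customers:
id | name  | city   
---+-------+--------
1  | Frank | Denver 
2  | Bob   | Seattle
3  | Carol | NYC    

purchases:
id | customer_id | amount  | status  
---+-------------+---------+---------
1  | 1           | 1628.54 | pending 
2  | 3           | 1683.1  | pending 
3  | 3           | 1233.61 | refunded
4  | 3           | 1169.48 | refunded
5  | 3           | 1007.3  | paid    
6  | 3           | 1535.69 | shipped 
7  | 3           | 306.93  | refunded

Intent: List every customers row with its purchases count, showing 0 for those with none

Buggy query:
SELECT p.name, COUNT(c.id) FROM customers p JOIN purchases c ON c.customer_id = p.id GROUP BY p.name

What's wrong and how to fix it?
Bug: INNER JOIN drops customers rows that have no matching purchases rows

Fix: Use LEFT JOIN so parents without children still appear (COUNT(c.id) gives 0)

Corrected query:
SELECT p.name, COUNT(c.id) FROM customers p LEFT JOIN purchases c ON c.customer_id = p.id GROUP BY p.name

Result:
name  | COUNT(c.id)
------+------------
Bob   | 0          
Carol | 6          
Frank | 1          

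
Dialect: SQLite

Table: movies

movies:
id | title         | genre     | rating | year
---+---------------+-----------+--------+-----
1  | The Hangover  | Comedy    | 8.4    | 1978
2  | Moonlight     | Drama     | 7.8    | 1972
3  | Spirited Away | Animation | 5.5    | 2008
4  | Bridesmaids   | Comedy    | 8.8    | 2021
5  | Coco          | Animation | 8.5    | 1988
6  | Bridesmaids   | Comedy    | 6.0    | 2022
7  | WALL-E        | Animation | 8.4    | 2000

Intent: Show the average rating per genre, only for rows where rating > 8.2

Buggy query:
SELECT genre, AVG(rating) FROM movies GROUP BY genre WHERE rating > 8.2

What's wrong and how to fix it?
Bug: Row-level WHERE must come before GROUP BY in the clause order

Fix: Move the WHERE clause before GROUP BY

Corrected query:
SELECT genre, AVG(rating) FROM movies WHERE rating > 8.2 GROUP BY genre

Result:
genre     | AVG(rating)
----------+------------
Animation | 8.45       
Comedy    | 8.6        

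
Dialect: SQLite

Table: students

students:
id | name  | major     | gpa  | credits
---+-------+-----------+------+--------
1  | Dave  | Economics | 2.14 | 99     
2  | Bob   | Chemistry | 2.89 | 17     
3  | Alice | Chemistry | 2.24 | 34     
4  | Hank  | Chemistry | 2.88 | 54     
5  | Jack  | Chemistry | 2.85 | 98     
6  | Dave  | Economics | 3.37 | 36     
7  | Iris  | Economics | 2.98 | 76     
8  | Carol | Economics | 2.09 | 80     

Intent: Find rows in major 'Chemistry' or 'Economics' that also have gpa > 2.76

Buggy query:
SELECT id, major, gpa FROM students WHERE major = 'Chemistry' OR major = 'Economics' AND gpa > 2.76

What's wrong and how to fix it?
Bug: Without parentheses, AND is evaluated before OR, so the gpa filter only applies to the 'Economics' branch

Fix: Group the OR with parentheses (or use IN), then AND the threshold

Corrected query:
SELECT id, major, gpa FROM students WHERE (major = 'Chemistry' OR major = 'Economics') AND gpa > 2.76

Result:
id | major     | gpa 
---+-----------+-----
2  | Chemistry | 2.89
4  | Chemistry | 2.88
5  | Chemistry | 2.85
6  | Economics | 3.37
7  | Economics | 2.98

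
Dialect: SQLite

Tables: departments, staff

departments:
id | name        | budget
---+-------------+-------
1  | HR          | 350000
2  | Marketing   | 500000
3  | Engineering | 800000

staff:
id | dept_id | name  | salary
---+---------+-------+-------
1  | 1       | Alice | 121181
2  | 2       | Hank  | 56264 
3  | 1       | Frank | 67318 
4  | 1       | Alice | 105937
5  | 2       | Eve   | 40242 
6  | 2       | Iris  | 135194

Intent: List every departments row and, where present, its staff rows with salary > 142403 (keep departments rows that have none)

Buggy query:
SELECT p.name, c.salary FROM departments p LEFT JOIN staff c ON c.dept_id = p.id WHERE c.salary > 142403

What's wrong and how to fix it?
Bug: A WHERE condition on the right-hand table after LEFT JOIN drops unmatched parents

Fix: Put 'c.salary > 142403' in the JOIN's ON clause instead of WHERE

Corrected query:
SELECT p.name, c.salary FROM departments p LEFT JOIN staff c ON c.dept_id = p.id AND c.salary > 142403

Result:
name        | salary
------------+-------
HR          | NULL  
Marketing   | NULL  
Engineering | NULL  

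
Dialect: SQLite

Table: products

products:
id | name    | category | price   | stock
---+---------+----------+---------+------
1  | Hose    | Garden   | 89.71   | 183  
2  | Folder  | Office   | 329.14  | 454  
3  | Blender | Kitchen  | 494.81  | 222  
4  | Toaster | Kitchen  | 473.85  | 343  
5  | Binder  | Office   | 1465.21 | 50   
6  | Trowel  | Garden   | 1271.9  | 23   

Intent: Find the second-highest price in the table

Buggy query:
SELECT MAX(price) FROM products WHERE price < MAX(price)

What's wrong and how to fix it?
Bug: The inner MAX is an aggregate inside WHERE, which is not allowed

Fix: Compute the overall MAX in a subquery, then take MAX of rows below it

Corrected query:
SELECT MAX(price) FROM products WHERE price < (SELECT MAX(price) FROM products)

Result:
MAX(price)
----------
1271.9    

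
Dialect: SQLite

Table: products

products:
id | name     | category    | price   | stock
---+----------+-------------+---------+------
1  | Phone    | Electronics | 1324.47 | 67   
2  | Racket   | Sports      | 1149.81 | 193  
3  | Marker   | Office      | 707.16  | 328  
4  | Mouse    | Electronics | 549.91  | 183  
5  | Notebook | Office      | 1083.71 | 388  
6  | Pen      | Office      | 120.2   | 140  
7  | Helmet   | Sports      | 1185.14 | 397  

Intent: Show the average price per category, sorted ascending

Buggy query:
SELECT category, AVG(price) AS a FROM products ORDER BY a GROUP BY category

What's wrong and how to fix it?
Bug: ORDER BY appears before GROUP BY; SQL clause order requires GROUP BY first

Fix: Move ORDER BY to the end, after GROUP BY

Corrected query:
SELECT category, AVG(price) AS a FROM products GROUP BY category ORDER BY a

Result:
category    | a         
------------+-----------
Office      | 637.023333
Electronics | 937.19    
Sports      | 1167.475  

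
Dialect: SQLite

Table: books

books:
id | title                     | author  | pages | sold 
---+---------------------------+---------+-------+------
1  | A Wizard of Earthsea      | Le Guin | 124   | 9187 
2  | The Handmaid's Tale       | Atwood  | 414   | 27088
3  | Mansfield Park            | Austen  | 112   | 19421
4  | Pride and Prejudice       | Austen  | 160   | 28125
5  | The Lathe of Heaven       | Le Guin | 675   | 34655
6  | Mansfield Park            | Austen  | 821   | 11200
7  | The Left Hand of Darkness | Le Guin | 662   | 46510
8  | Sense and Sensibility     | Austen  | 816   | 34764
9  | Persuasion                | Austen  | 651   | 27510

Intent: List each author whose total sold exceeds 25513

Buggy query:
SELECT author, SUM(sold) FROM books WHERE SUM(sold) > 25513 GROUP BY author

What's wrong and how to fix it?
Bug: Aggregate functions cannot appear in a WHERE clause

Fix: Use HAVING (which filters groups after aggregation) instead of WHERE

Corrected query:
SELECT author, SUM(sold) FROM books GROUP BY author HAVING SUM(sold) > 25513

Result:
author  | SUM(sold)
--------+----------
Atwood  | 27088    
Austen  | 121020   
Le Guin | 90352    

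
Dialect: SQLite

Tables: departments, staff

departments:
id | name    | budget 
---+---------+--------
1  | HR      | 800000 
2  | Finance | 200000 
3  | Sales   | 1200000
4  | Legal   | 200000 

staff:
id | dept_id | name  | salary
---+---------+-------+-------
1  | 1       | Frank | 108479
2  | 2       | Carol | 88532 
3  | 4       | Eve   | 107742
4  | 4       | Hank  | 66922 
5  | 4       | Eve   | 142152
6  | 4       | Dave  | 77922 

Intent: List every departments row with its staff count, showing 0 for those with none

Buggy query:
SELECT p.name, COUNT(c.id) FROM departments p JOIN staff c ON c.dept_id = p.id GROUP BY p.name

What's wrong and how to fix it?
Bug: INNER JOIN drops departments rows that have no matching staff rows

Fix: Use LEFT JOIN so parents without children still appear (COUNT(c.id) gives 0)

Corrected query:
SELECT p.name, COUNT(c.id) FROM departments p LEFT JOIN staff c ON c.dept_id = p.id GROUP BY p.name

Result:
name    | COUNT(c.id)
--------+------------
Finance | 1          
HR      | 1          
Legal   | 4          
Sales   | 0          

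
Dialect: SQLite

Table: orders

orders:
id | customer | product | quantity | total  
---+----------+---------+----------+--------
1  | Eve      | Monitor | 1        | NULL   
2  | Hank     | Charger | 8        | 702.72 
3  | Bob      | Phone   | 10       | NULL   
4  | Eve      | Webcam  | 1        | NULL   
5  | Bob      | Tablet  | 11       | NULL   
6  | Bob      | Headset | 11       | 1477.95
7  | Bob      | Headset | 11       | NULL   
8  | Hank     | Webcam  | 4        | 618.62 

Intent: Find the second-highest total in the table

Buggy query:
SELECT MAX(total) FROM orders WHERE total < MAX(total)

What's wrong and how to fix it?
Bug: The inner MAX is an aggregate inside WHERE, which is not allowed

Fix: Compute the overall MAX in a subquery, then take MAX of rows below it

Corrected query:
SELECT MAX(total) FROM orders WHERE total < (SELECT MAX(total) FROM orders)

Result:
MAX(total)
----------
702.72    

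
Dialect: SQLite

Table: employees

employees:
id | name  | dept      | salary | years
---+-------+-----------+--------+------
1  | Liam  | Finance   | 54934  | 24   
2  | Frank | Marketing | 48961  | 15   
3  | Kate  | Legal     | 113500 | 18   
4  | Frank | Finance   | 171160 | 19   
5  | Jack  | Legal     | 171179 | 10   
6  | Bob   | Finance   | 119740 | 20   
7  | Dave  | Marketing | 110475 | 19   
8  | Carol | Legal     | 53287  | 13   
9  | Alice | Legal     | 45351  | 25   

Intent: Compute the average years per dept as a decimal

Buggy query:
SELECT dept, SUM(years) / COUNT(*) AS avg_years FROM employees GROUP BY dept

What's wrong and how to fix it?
Bug: SUM(years) and COUNT(*) are both integers; the division truncates the fractional part

Fix: Multiply by 1.0 (or CAST to REAL) to force floating-point division

Corrected query:
SELECT dept, SUM(years) * 1.0 / COUNT(*) AS avg_years FROM employees GROUP BY dept

Result:
dept      | avg_years
----------+----------
Finance   | 21       
Legal     | 16.5     
Marketing | 17       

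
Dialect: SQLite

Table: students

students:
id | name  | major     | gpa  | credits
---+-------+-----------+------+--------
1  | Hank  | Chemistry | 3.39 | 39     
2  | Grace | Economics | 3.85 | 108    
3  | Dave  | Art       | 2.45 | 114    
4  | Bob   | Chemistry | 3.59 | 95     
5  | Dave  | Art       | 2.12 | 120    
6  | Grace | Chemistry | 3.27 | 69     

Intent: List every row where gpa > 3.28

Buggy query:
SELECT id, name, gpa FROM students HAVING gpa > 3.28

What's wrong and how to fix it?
Bug: This is a non-aggregate query (no GROUP BY, no aggregates), so in SQLite the HAVING clause is invalid here; a row-level condition belongs in WHERE

Fix: Replace HAVING with WHERE since the condition applies to individual rows

Corrected query:
SELECT id, name, gpa FROM students WHERE gpa > 3.28

Result:
id | name  | gpa 
---+-------+-----
1  | Hank  | 3.39
2  | Grace | 3.85
4  | Bob   | 3.59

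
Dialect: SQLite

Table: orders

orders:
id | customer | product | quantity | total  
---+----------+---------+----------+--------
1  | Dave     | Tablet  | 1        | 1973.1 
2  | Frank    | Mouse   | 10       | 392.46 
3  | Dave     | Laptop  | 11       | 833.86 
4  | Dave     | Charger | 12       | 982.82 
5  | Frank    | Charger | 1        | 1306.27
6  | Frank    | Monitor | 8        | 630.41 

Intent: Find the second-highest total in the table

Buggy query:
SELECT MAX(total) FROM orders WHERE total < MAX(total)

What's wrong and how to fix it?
Bug: The inner MAX is an aggregate inside WHERE, which is not allowed

Fix: Put the inner MAX in a scalar subquery

Corrected query:
SELECT MAX(total) FROM orders WHERE total < (SELECT MAX(total) FROM orders)

Result:
MAX(total)
----------
1306.27   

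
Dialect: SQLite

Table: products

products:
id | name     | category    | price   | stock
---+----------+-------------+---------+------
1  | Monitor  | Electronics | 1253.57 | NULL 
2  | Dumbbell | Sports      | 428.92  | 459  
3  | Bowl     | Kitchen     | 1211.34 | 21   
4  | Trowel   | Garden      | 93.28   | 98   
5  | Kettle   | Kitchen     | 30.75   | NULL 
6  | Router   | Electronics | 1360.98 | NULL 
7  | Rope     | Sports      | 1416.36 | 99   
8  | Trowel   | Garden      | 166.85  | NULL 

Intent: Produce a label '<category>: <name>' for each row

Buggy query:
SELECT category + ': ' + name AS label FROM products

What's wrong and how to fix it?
Bug: '+' is numeric addition; on text columns SQLite converts them to 0 instead of concatenating

Fix: Use the || operator for string concatenation

Corrected query:
SELECT category || ': ' || name AS label FROM products

Result:
label               
--------------------
Electronics: Monitor
Sports: Dumbbell    
Kitchen: Bowl       
Garden: Trowel      
Kitchen: Kettle     
Electronics: Router 
Sports: Rope        
Garden: Trowel      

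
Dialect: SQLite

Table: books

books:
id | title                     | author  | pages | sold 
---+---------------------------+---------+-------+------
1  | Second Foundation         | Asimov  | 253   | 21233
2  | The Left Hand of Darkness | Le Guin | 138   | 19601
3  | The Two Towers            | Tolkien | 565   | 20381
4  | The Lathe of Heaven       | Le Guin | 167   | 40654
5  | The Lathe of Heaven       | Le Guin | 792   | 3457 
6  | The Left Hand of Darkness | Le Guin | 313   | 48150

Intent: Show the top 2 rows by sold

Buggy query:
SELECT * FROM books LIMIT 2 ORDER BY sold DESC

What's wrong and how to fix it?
Bug: LIMIT must come after ORDER BY

Fix: Sort with ORDER BY, then apply LIMIT

Corrected query:
SELECT * FROM books ORDER BY sold DESC LIMIT 2

Result:
id | title                     | author  | pages | sold 
---+---------------------------+---------+-------+------
6  | The Left Hand of Darkness | Le Guin | 313   | 48150
4  | The Lathe of Heaven       | Le Guin | 167   | 40654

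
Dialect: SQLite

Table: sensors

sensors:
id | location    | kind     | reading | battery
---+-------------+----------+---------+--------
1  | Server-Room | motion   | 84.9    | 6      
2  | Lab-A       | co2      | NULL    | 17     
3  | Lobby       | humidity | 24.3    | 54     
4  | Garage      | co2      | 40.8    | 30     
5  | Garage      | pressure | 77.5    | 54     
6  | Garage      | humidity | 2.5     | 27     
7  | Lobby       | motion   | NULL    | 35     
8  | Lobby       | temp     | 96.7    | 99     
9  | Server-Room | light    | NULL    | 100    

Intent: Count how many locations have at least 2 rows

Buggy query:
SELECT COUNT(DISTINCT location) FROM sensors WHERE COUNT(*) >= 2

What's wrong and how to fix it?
Bug: COUNT(*) cannot appear in WHERE; the per-group count doesn't exist yet

Fix: Use a subquery that GROUPs and filters with HAVING, then count its rows

Corrected query:
SELECT COUNT(*) FROM (SELECT location FROM sensors GROUP BY location HAVING COUNT(*) >= 2)

Result:
COUNT(*)
--------
3       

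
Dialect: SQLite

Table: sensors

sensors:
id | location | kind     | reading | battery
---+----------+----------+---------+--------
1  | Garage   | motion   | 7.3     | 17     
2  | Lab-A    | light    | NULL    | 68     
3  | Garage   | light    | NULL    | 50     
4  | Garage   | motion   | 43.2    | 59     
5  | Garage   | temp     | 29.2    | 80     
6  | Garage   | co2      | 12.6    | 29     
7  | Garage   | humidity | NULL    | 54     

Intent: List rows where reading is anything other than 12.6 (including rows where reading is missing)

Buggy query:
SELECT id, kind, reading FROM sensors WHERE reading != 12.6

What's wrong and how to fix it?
Bug: 'reading != 12.6' is unknown when reading is NULL, so NULL rows are silently excluded

Fix: Handle NULL separately with IS NULL alongside the inequality

Corrected query:
SELECT id, kind, reading FROM sensors WHERE reading != 12.6 OR reading IS NULL

Result:
id | kind     | reading
---+----------+--------
1  | motion   | 7.3    
2  | light    | NULL   
3  | light    | NULL   
4  | motion   | 43.2   
5  | temp     | 29.2   
7  | humidity | NULL   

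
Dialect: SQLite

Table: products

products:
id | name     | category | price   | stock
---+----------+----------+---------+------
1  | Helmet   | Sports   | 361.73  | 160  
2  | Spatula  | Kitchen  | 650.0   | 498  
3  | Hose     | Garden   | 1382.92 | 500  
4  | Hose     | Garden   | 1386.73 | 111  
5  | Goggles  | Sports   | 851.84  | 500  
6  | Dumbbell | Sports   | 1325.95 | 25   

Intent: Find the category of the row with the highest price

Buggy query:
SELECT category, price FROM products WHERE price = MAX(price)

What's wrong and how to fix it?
Bug: WHERE is evaluated per row; an aggregate over the whole table isn't defined there

Fix: Use a subquery: WHERE price = (SELECT MAX(price) FROM products)

Corrected query:
SELECT category, price FROM products WHERE price = (SELECT MAX(price) FROM products)

Result:
category | price  
---------+--------
Garden   | 1386.73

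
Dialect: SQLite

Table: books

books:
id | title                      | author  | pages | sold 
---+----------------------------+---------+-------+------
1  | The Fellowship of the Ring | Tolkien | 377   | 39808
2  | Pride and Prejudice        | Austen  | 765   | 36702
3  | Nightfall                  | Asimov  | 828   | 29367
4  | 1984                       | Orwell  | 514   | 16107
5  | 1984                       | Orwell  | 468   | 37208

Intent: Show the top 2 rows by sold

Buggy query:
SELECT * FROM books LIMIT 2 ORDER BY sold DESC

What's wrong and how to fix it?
Bug: LIMIT must come after ORDER BY

Fix: Sort with ORDER BY, then apply LIMIT

Corrected query:
SELECT * FROM books ORDER BY sold DESC LIMIT 2

Result:
id | title                      | author  | pages | sold 
---+----------------------------+---------+-------+------
1  | The Fellowship of the Ring | Tolkien | 377   | 39808
5  | 1984                       | Orwell  | 468   | 37208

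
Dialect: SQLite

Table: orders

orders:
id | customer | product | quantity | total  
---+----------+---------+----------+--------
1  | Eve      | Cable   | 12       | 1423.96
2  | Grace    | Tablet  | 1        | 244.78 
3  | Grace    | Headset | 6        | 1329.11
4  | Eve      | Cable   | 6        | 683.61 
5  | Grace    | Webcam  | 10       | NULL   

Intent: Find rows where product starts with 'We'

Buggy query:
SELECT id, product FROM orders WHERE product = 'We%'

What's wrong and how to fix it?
Bug: Wildcards only work with LIKE; '=' treats '%' as a literal character

Fix: Replace '=' with LIKE so 'We%' is treated as a pattern

Corrected query:
SELECT id, product FROM orders WHERE product LIKE 'We%'

Result:
id | product
---+--------
5  | Webcam 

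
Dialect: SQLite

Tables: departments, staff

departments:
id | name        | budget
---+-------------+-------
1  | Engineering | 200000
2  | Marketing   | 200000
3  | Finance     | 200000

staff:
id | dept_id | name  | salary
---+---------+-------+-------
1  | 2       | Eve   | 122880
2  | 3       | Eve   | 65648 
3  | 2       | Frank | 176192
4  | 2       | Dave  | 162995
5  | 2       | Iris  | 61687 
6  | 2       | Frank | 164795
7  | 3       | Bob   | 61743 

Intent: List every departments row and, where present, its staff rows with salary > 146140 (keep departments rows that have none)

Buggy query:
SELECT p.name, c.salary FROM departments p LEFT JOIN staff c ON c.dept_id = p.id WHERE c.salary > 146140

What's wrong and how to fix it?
Bug: A WHERE condition on the right-hand table after LEFT JOIN drops unmatched parents

Fix: Move the right-table condition into the ON clause so unmatched parents are kept

Corrected query:
SELECT p.name, c.salary FROM departments p LEFT JOIN staff c ON c.dept_id = p.id AND c.salary > 146140

Result:
name        | salary
------------+-------
Engineering | NULL  
Marketing   | 162995
Marketing   | 164795
Marketing   | 176192
Finance     | NULL  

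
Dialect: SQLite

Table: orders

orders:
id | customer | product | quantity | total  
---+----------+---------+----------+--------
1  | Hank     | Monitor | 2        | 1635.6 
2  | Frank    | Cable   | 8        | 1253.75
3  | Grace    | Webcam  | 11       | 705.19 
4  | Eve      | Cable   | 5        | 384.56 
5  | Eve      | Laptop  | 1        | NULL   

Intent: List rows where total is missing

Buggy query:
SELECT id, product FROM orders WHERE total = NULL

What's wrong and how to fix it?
Bug: Comparing to NULL with '=' never matches; NULL = NULL is unknown, not true

Fix: Use IS NULL to test for NULL

Corrected query:
SELECT id, product FROM orders WHERE total IS NULL

Result:
id | product
---+--------
5  | Laptop 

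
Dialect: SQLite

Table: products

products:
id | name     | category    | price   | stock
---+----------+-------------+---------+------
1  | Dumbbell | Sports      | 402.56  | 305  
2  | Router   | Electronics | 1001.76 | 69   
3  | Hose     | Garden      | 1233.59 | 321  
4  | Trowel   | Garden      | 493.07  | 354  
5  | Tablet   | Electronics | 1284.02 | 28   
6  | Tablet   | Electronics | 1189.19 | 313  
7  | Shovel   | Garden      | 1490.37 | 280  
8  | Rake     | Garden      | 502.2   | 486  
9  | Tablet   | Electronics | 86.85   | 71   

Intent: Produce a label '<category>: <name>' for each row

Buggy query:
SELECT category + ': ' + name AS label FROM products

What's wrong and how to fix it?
Bug: SQLite uses || for string concatenation; + coerces text to numbers (yielding 0)

Fix: Use the || operator for string concatenation

Corrected query:
SELECT category || ': ' || name AS label FROM products

Result:
label              
-------------------
Sports: Dumbbell   
Electronics: Router
Garden: Hose       
Garden: Trowel     
Electronics: Tablet
Electronics: Tablet
Garden: Shovel     
Garden: Rake       
Electronics: Tablet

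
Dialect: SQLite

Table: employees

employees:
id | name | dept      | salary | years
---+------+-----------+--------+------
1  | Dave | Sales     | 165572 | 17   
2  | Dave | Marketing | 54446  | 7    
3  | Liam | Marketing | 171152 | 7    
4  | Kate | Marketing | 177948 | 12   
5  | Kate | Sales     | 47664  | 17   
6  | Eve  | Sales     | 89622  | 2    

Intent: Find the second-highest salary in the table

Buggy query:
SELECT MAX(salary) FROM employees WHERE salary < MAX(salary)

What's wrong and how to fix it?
Bug: MAX(salary) on the right of the comparison is an aggregate-in-WHERE error

Fix: Put the inner MAX in a scalar subquery

Corrected query:
SELECT MAX(salary) FROM employees WHERE salary < (SELECT MAX(salary) FROM employees)

Result:
MAX(salary)
-----------
171152     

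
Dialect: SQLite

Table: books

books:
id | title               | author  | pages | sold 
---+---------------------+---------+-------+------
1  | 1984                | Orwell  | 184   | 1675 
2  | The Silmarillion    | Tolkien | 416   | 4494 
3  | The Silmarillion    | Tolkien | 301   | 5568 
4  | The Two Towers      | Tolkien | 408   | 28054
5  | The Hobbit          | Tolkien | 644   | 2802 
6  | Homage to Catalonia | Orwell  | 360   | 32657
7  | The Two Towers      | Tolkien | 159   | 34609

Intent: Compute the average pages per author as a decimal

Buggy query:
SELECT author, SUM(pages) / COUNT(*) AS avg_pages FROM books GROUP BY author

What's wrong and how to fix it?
Bug: Both operands are integers, so '/' performs integer division and truncates

Fix: Cast one side to REAL so the division keeps the fractional part

Corrected query:
SELECT author, SUM(pages) * 1.0 / COUNT(*) AS avg_pages FROM books GROUP BY author

Result:
author  | avg_pages
--------+----------
Orwell  | 272      
Tolkien | 385.6    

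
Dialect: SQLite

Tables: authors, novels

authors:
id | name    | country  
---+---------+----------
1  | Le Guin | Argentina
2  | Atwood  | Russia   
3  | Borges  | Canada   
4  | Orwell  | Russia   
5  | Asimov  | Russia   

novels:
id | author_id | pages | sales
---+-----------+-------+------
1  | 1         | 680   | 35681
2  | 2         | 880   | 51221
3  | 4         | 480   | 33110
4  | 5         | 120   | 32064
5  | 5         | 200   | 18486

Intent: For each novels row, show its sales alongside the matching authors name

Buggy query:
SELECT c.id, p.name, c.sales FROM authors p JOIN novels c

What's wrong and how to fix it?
Bug: Missing join condition: each novels row is matched to all authors rows instead of just its own

Fix: Specify the join condition linking the foreign key to the parent id

Corrected query:
SELECT c.id, p.name, c.sales FROM authors p JOIN novels c ON c.author_id = p.id

Result:
id | name    | sales
---+---------+------
1  | Le Guin | 35681
2  | Atwood  | 51221
3  | Orwell  | 33110
4  | Asimov  | 32064
5  | Asimov  | 18486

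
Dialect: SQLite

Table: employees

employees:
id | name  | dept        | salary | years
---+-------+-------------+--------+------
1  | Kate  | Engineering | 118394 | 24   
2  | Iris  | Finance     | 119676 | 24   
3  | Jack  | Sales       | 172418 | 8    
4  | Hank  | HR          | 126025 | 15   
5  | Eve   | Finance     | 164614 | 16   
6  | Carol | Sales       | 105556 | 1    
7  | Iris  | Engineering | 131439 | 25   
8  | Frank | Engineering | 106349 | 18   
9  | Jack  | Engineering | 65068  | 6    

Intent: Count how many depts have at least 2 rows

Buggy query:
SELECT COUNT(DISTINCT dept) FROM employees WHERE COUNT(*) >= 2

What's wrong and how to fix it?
Bug: COUNT(*) cannot appear in WHERE; the per-group count doesn't exist yet

Fix: Group first with HAVING COUNT(*) >= 2, then COUNT the resulting groups

Corrected query:
SELECT COUNT(*) FROM (SELECT dept FROM employees GROUP BY dept HAVING COUNT(*) >= 2)

Result:
COUNT(*)
--------
3       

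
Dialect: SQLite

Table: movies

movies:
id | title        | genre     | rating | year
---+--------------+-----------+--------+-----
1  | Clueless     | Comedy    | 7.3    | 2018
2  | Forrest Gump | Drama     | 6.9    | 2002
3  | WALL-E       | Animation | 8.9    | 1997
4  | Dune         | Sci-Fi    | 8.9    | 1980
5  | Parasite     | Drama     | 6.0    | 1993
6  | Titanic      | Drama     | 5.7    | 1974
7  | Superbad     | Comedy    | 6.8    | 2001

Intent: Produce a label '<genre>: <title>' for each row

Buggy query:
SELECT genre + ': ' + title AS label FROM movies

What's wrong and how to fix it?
Bug: SQLite uses || for string concatenation; + coerces text to numbers (yielding 0)

Fix: Use the || operator for string concatenation

Corrected query:
SELECT genre || ': ' || title AS label FROM movies

Result:
label              
-------------------
Comedy: Clueless   
Drama: Forrest Gump
Animation: WALL-E  
Sci-Fi: Dune       
Drama: Parasite    
Drama: Titanic     
Comedy: Superbad   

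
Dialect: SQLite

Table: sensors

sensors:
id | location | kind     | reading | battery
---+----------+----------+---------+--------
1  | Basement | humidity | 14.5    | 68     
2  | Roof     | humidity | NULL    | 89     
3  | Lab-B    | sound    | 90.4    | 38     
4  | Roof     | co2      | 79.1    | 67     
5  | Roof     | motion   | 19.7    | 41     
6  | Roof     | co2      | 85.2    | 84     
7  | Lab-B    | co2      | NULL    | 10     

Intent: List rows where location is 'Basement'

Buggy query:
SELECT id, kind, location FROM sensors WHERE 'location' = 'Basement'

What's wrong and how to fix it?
Bug: Single quotes denote string literals in SQL; the column name is being compared as a constant string

Fix: Reference the column as location without single quotes

Corrected query:
SELECT id, kind, location FROM sensors WHERE location = 'Basement'

Result:
id | kind     | location
---+----------+---------
1  | humidity | Basement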